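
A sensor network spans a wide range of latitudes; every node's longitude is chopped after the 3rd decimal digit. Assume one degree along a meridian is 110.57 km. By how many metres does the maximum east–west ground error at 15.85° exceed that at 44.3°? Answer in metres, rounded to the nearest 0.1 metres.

27.2 metres

Truncating at 3 decimal places can drop up to a full unit in the last place, so the longitude may be off by as much as 0.001°.
Error at 15.85° = 0.001° × 110570 × cos 15.85° ≈ 110.57 × 0.9620 = 106.37 m.
Error at 44.3° = 0.001° × 110570 × cos 44.3° ≈ 110.57 × 0.7157 = 79.134 m.
Difference: 106.37 − 79.134 = 27.232 m.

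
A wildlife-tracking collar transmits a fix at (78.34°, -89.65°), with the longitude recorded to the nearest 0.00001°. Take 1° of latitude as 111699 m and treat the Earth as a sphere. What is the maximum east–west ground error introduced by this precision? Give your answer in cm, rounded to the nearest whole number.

11 cm

Rounding to 5 decimal places leaves the longitude within ±5e-06° of the true value.
At latitude 78.34° a degree of longitude spans 111699 m × cos 78.34° = 111699 × 0.2021 ≈ 22574.8 m.
East–west error: 5e-06° × 22574.8 m/° ≈ 0.112874 m.
That is 0.112874 m = 11.287 cm.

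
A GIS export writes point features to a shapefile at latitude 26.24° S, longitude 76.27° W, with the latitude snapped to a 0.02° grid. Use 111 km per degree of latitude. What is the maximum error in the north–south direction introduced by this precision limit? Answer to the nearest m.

1110 m

With a 0.02° grid the true value lies within half a step, ±0.02°/2 = ±0.01°, of the stored one.
North–south distance: 0.01° × 111000 m/° = 1110 m.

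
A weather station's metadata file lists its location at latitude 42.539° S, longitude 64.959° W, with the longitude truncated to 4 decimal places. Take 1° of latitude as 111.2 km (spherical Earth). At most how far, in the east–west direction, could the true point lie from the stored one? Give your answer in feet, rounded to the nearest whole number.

Truncating at 4 decimal places can drop up to a full unit in the last place, so the longitude may be off by as much as 0.0001°.
Parallels shrink by cos φ, so at 42.539° a degree of longitude is 111200 × 0.7368 ≈ 81934.1 m.
So at most 0.0001° × 81934.1 ≈ 8.19341 m east–west.
In feet: 8.19341 m ÷ 0.3048 ≈ 26.881 ft.

27 feet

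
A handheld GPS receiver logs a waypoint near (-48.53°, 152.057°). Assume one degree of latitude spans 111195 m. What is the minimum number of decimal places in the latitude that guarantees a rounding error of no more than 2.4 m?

5

One degree of latitude covers 111195 m.
With N decimal places the half-ulp bound is 0.5·10⁻ᴺ°, or 0.5·10⁻ᴺ × 111195 m on the ground.
Setting 55597.5 × 10⁻ᴺ ≤ 2.4 gives 10ᴺ ≥ 2.317e+04, i.e. N ≥ 4.36.
N = 4 would give 5.56 m (too coarse); N = 5 gives 0.556 m ≤ 2.4 m.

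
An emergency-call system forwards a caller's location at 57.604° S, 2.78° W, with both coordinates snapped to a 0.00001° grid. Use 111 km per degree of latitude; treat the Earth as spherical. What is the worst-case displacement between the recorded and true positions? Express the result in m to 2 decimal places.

0.63 m

With a 0.00001° grid the true value lies within half a step, ±0.00001°/2 = ±5e-06°, of the stored one.
N–S: 5e-06° × 111000 m/° = 0.555 m.
East–west component at 57.604°: 5e-06° × 111000 × cos 57.604° ≈ 5e-06 × 59470.2 ≈ 0.297351 m.
The two errors are perpendicular, so the maximum displacement is √(0.555² + 0.297351²) ≈ 0.629637 m.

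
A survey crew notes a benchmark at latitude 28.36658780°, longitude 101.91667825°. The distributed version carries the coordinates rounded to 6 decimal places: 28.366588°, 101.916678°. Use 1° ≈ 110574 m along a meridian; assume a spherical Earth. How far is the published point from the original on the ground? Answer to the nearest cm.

3 cm

The latitude changed by -0.00000020° and the longitude by +0.00000025°.
North–south shift: -0.00000020 × 110574 = -0.0221148 m.
East–west at this latitude: 0.00000025° × 110574 × cos 28.3666° ≈ 0.00000025 × 97296.9 = 0.0243242 m.
Distance: √(0.0221148² + 0.0243242²) ≈ 0.0328745 m.
That is 0.0328745 m = 3.2874 cm.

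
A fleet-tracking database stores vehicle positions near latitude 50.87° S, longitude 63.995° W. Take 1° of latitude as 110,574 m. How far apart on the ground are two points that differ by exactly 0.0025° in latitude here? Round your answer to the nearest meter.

276 meters

0.0025° × 110574 m/° = 276.435 m.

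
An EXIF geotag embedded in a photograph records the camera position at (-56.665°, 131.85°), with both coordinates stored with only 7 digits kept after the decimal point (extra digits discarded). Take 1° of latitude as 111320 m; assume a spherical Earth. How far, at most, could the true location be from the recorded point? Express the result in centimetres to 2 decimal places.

1.27 centimetres

Truncating at 7 decimal places can drop up to a full unit in the last place, so each coordinate may be off by as much as 1e-07°.
North–south component: 1e-07° × 111320 = 0.011132 m.
Longitude error → 1e-07 × 111320 × cos 56.665° = 1e-07 × 111320 × 0.5495 ≈ 0.0061174 m.
Combining orthogonally: (0.011132² + 0.0061174²)^½ ≈ 0.0127021 m.
That is 0.0127021 m = 1.2702 cm.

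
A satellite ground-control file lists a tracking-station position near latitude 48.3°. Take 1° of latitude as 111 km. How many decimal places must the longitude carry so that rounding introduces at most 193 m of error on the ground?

3 decimal places

At 48.3° one degree of longitude covers 111000 × cos 48.3° ≈ 111000 × 0.6652 ≈ 73840.6 m.
Rounding to N decimal places gives at most 0.5 × 10⁻ᴺ degrees of error, i.e. 0.5 × 10⁻ᴺ × 73840.6 m.
Need 0.5 × 73840.6 × 10⁻ᴺ ≤ 193 → 10⁻ᴺ ≤ 5.227e-03, so N ≥ 2.28.
At 2 places the error can reach 369 m, but 3 places keeps it to 36.9 m.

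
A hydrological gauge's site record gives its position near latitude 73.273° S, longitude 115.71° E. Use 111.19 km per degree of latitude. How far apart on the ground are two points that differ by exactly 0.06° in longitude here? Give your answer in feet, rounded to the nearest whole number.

6300 feet

At 73.273° a degree of longitude is 111190 × cos 73.273° ≈ 32001.8 m, so 0.06° corresponds to 1920.11 m.
Converting: 1920.11 m × 3.2808 ft/m ≈ 6299.6 ft.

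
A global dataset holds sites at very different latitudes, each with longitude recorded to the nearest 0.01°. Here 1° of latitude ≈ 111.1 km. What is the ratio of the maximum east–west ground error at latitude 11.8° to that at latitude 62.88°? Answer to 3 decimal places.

2.147

Rounding to 2 decimal places leaves the longitude within ±0.005° of the true value.
Error at 11.8° = 0.005° × 111100 × cos 11.8° ≈ 555.5 × 0.9789 = 543.76 m.
At 62.88°: 0.005° × 111100 × cos 62.88° = 0.005 × 111100 × 0.4559 ≈ 253.23 m.
Ratio: 543.76 / 253.23 = cos 11.8° / cos 62.88° ≈ 2.1473.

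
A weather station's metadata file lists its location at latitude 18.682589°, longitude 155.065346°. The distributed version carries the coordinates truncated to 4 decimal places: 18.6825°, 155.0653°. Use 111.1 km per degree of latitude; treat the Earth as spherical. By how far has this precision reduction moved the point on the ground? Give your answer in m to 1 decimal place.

11.0 m

Δlat = 18.682589 − 18.6825 = +0.000089°; Δlon = 155.065346 − 155.0653 = +0.000046°.
N–S: 0.000089° × 111100 m/° = 9.8879 m.
East–west at this latitude: 0.000046° × 111100 × cos 18.6825° ≈ 0.000046 × 105246 = 4.84131 m.
Hypotenuse of the two orthogonal shifts: √(9.8879² + 4.84131²) = 11.0095 m.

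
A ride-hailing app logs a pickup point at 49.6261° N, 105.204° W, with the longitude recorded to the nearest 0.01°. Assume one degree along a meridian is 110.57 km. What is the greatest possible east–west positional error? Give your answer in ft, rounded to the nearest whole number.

1175 ft

Rounding to 2 decimal places leaves the longitude within ±0.005° of the true value.
At latitude 49.6261° a degree of longitude spans 110570 m × cos 49.6261° = 110570 × 0.6478 ≈ 71624.3 m.
East–west error: 0.005° × 71624.3 m/° ≈ 358.121 m.
In feet: 358.121 m ÷ 0.3048 ≈ 1174.9 ft.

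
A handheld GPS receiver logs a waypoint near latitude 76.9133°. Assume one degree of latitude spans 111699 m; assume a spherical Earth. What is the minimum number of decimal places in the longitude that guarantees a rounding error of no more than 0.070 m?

At 76.9133° one degree of longitude covers 111699 × cos 76.9133° ≈ 111699 × 0.2264 ≈ 25291.5 m.
With N decimal places the half-ulp bound is 0.5·10⁻ᴺ°, or 0.5·10⁻ᴺ × 25291.5 m on the ground.
Setting 12645.7 × 10⁻ᴺ ≤ 0.070 gives 10ᴺ ≥ 1.807e+05, i.e. N ≥ 5.26.
So 6 decimal places suffice (0.0126 m); 5 would allow up to 0.126 m.

6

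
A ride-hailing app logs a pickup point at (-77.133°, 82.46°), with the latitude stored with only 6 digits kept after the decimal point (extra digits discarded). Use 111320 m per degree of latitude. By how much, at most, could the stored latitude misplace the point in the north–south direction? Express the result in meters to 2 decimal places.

0.11 meters

Truncating at 6 decimal places can drop up to a full unit in the last place, so the latitude may be off by as much as 1e-06°.
Along the meridian that is 1e-06° × 111320 m/° = 0.11132 m.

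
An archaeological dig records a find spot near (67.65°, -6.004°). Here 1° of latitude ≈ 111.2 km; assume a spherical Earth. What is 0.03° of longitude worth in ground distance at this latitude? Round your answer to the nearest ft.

At 67.65° a degree of longitude is 111200 × cos 67.65° ≈ 42285.3 m, so 0.03° corresponds to 1268.56 m.
In feet: 1268.56 m ÷ 0.3048 ≈ 4161.9 ft.

4162 ft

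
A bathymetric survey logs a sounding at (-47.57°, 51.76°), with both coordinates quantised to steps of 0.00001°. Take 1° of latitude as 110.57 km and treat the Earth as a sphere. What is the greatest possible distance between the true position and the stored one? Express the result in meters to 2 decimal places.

With a 0.00001° grid the true value lies within half a step, ±0.00001°/2 = ±5e-06°, of the stored one.
N–S: 5e-06° × 110570 m/° = 0.55285 m.
East–west component at 47.57°: 5e-06° × 110570 × cos 47.57° ≈ 5e-06 × 74600.4 ≈ 0.373002 m.
Worst case both components are at the extreme and orthogonal: √(0.55285² + 0.373002²) ≈ 0.666913 m.

0.67 meters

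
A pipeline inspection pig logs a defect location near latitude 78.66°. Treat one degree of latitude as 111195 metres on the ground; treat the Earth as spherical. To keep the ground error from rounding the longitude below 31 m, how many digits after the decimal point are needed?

3 decimal places

At 78.66° one degree of longitude covers 111195 × cos 78.66° ≈ 111195 × 0.1966 ≈ 21864.4 m.
Rounding to N decimal places gives at most 0.5 × 10⁻ᴺ degrees of error, i.e. 0.5 × 10⁻ᴺ × 21864.4 m.
Setting 10932.2 × 10⁻ᴺ ≤ 31 gives 10ᴺ ≥ 352.7, i.e. N ≥ 2.55.
At 2 places the error can reach 109 m, but 3 places keeps it to 10.9 m.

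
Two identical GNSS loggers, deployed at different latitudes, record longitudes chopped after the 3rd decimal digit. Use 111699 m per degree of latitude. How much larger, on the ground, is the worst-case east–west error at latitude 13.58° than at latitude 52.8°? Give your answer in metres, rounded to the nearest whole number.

Truncating at 3 decimal places can drop up to a full unit in the last place, so the longitude may be off by as much as 0.001°.
At 13.58°: 0.001° × 111699 × cos 13.58° = 0.001 × 111699 × 0.9720 ≈ 108.58 m.
At 52.8°: 0.001° × 111699 × cos 52.8° = 0.001 × 111699 × 0.6046 ≈ 67.533 m.
Difference: 108.58 − 67.533 = 41.043 m.

41 metres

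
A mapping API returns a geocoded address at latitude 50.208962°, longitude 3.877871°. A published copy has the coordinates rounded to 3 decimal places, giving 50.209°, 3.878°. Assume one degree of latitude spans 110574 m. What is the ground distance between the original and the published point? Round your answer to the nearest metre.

10 metres

Δlat = 50.208962 − 50.209 = -0.000038°; Δlon = 3.877871 − 3.878 = -0.000129°.
N–S: -0.000038° × 110574 m/° = -4.20181 m.
East–west at this latitude: -0.000129° × 110574 × cos 50.209° ≈ -0.000129 × 70766.1 = -9.12883 m.
Distance: √(4.20181² + 9.12883²) ≈ 10.0494 m.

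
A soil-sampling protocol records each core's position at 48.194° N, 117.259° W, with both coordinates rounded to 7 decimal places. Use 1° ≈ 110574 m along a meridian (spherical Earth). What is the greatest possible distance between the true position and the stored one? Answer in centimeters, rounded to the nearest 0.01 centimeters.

0.66 centimeters

Rounding to 7 decimal places leaves each coordinate within ±5e-08° of the true value.
North–south component: 5e-08° × 110574 = 0.0055287 m.
E–W at 48.194°: 5e-08° × 110574 × cos 48.194° = 5e-08 × 110574 × 0.6666 ≈ 0.00368549 m.
Worst case both components are at the extreme and orthogonal: √(0.0055287² + 0.00368549²) ≈ 0.0066445 m.
That is 0.0066445 m = 0.66445 cm.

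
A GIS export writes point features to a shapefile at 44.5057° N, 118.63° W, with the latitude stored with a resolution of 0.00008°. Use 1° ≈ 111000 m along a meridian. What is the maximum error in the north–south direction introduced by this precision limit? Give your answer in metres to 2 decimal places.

4.44 metres

With a 0.00008° grid the true value lies within half a step, ±0.00008°/2 = ±4e-05°, of the stored one.
So the N–S error is at most 4e-05 × 111000 = 4.44 m.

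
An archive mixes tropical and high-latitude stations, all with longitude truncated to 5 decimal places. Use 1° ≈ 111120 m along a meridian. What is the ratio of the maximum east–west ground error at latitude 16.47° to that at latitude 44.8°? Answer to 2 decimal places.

1.35

Truncating at 5 decimal places can drop up to a full unit in the last place, so the longitude may be off by as much as 1e-05°.
At 16.47°: 1e-05° × 111120 × cos 16.47° = 1e-05 × 111120 × 0.9590 ≈ 1.0656 m.
Error at 44.8° = 1e-05° × 111120 × cos 44.8° ≈ 1.1112 × 0.7096 = 0.78848 m.
Ratio: 1.0656 / 0.78848 = cos 16.47° / cos 44.8° ≈ 1.3515.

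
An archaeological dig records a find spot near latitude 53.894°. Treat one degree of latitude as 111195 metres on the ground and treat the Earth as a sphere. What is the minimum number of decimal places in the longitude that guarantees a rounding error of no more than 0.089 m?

At 53.894° one degree of longitude covers 111195 × cos 53.894° ≈ 111195 × 0.5893 ≈ 65525.1 m.
Rounding to N decimal places gives at most 0.5 × 10⁻ᴺ degrees of error, i.e. 0.5 × 10⁻ᴺ × 65525.1 m.
Need 0.5 × 65525.1 × 10⁻ᴺ ≤ 0.089 → 10⁻ᴺ ≤ 2.717e-06, so N ≥ 5.57.
So 6 decimal places suffice (0.0328 m); 5 would allow up to 0.328 m.

6 decimal places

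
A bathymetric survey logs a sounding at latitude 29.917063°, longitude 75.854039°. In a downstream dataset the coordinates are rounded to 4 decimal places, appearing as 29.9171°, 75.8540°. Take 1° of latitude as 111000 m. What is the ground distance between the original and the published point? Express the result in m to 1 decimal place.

Δlat = 29.917063 − 29.9171 = -0.000037°; Δlon = 75.854039 − 75.8540 = +0.000039°.
N–S: -0.000037° × 111000 m/° = -4.107 m.
East–west at this latitude: 0.000039° × 111000 × cos 29.9171° ≈ 0.000039 × 96209 = 3.75215 m.
Hypotenuse of the two orthogonal shifts: √(4.107² + 3.75215²) = 5.56292 m.

5.6 m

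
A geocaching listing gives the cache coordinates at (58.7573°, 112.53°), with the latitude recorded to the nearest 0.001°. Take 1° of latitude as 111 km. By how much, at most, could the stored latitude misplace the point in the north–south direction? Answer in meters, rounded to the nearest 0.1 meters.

Rounding to 3 decimal places leaves the latitude within ±0.0005° of the true value.
Along the meridian that is 0.0005° × 111000 m/° = 55.5 m.

55.5 meters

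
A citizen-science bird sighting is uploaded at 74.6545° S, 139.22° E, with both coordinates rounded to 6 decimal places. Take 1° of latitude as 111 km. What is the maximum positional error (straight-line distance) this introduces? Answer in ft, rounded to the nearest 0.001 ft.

Rounding to 6 decimal places leaves each coordinate within ±5e-07° of the true value.
Latitude error → 5e-07 × 111000 = 0.0555 m along the meridian.
E–W at 74.6545°: 5e-07° × 111000 × cos 74.6545° = 5e-07 × 111000 × 0.2646 ≈ 0.0146875 m.
The two errors are perpendicular, so the maximum displacement is √(0.0555² + 0.0146875²) ≈ 0.0574106 m.
Converting: 0.0574106 m × 3.2808 ft/m ≈ 0.18835 ft.

0.188 ft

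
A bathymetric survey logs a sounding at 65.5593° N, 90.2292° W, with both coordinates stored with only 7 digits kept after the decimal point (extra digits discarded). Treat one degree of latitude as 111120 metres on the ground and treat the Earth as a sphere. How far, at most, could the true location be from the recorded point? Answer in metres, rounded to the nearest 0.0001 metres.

0.0120 metres

Truncating at 7 decimal places can drop up to a full unit in the last place, so each coordinate may be off by as much as 1e-07°.
North–south component: 1e-07° × 111120 = 0.011112 m.
East–west component at 65.5593°: 1e-07° × 111120 × cos 65.5593° ≈ 1e-07 × 45976 ≈ 0.0045976 m.
The two errors are perpendicular, so the maximum displacement is √(0.011112² + 0.0045976²) ≈ 0.0120256 m.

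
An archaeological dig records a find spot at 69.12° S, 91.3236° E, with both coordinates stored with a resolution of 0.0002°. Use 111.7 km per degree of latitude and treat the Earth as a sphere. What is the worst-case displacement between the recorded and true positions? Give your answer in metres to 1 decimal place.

11.9 metres

With a 0.0002° grid the true value lies within half a step, ±0.0002°/2 = ±0.0001°, of the stored one.
North–south component: 0.0001° × 111700 = 11.17 m.
East–west component at 69.12°: 0.0001° × 111700 × cos 69.12° ≈ 0.0001 × 39811.2 ≈ 3.98112 m.
The two errors are perpendicular, so the maximum displacement is √(11.17² + 3.98112²) ≈ 11.8583 m.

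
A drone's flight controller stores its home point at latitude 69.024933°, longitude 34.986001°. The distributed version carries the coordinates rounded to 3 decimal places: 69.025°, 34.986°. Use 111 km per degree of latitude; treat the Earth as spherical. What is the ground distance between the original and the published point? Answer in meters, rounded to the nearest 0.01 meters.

7.44 meters

The latitude changed by -0.000067° and the longitude by +0.000001°.
North–south shift: -0.000067 × 111000 = -7.437 m.
East–west at this latitude: 0.000001° × 111000 × cos 69.025° ≈ 0.000001 × 39733.6 = 0.0397336 m.
Distance: √(7.437² + 0.0397336²) ≈ 7.43711 m.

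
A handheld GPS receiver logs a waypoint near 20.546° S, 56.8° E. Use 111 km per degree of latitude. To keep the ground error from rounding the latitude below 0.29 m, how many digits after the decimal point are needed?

6 decimal places

One degree of latitude covers 111000 m.
N decimal places → at most half a unit in the last place, 0.5 × 10⁻ᴺ° = 111000/2 × 10⁻ᴺ m.
Need 0.5 × 111000 × 10⁻ᴺ ≤ 0.29 → 10⁻ᴺ ≤ 5.225e-06, so N ≥ 5.28.
At 5 places the error can reach 0.555 m, but 6 places keeps it to 0.0555 m.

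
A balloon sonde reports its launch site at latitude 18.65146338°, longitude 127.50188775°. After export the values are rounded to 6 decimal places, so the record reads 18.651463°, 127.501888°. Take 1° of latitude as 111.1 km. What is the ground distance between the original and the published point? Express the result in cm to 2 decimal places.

4.97 cm

The latitude changed by +0.00000038° and the longitude by -0.00000025°.
N–S: 0.00000038° × 111100 m/° = 0.042218 m.
E–W at 18.6515°: -0.00000025° × 111100 × cos 18.6515° = -0.00000025 × 111100 × 0.9475 ≈ -0.0263163 m.
Distance: √(0.042218² + 0.0263163²) ≈ 0.0497484 m.
That is 0.0497484 m = 4.9748 cm.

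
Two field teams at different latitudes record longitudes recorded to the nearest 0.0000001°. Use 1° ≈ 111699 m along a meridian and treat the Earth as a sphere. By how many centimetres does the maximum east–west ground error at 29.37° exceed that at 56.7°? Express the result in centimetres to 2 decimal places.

0.18 centimetres

Rounding to 7 decimal places leaves the longitude within ±5e-08° of the true value.
At 29.37°: 5e-08° × 111699 × cos 29.37° = 5e-08 × 111699 × 0.8715 ≈ 0.0048671 m.
Error at 56.7° = 5e-08° × 111699 × cos 56.7° ≈ 0.0055849 × 0.5490 = 0.0030663 m.
Difference: 0.0048671 − 0.0030663 = 0.0018009 m.
That is 0.00180086 m = 0.18009 cm.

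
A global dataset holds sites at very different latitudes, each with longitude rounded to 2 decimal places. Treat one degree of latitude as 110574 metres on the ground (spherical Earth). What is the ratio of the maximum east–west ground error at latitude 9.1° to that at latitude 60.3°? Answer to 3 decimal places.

1.993

Rounding to 2 decimal places leaves the longitude within ±0.005° of the true value.
At 9.1°: 0.005° × 110574 × cos 9.1° = 0.005 × 110574 × 0.9874 ≈ 545.91 m.
Error at 60.3° = 0.005° × 110574 × cos 60.3° ≈ 552.87 × 0.4955 = 273.92 m.
The ratio reduces to cos 9.1° / cos 60.3° = 0.9874/0.4955 ≈ 1.9929.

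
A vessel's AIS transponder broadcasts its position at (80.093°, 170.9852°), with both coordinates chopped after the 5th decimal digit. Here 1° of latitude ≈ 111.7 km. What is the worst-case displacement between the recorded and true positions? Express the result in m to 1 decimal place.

1.1 m

Truncating at 5 decimal places can drop up to a full unit in the last place, so each coordinate may be off by as much as 1e-05°.
Latitude error → 1e-05 × 111700 = 1.117 m along the meridian.
E–W at 80.093°: 1e-05° × 111700 × cos 80.093° = 1e-05 × 111700 × 0.1720 ≈ 0.192179 m.
The two errors are perpendicular, so the maximum displacement is √(1.117² + 0.192179²) ≈ 1.13341 m.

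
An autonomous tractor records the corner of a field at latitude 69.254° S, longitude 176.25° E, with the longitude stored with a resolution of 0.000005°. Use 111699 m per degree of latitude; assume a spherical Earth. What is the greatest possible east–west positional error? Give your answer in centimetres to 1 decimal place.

With a 0.000005° grid the true value lies within half a step, ±0.000005°/2 = ±2.5e-06°, of the stored one.
At latitude 69.254° a degree of longitude spans 111699 m × cos 69.254° = 111699 × 0.3542 ≈ 39566.7 m.
Maximum E–W displacement: 2.5e-06 × 39566.7 = 0.0989167 m.
That is 0.0989167 m = 9.8917 cm.

9.9 centimetres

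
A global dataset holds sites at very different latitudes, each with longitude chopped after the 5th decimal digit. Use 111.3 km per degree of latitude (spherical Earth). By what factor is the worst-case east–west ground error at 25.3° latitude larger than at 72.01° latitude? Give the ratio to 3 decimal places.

Truncating at 5 decimal places can drop up to a full unit in the last place, so the longitude may be off by as much as 1e-05°.
At 25.3°: 1e-05° × 111300 × cos 25.3° = 1e-05 × 111300 × 0.9041 ≈ 1.0062 m.
At 72.01°: 1e-05° × 111300 × cos 72.01° = 1e-05 × 111300 × 0.3089 ≈ 0.34375 m.
The ratio reduces to cos 25.3° / cos 72.01° = 0.9041/0.3089 ≈ 2.9272.

2.927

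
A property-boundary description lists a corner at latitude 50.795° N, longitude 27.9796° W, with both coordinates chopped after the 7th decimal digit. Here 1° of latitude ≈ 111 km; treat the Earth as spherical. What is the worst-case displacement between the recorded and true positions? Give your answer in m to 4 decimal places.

Truncating at 7 decimal places can drop up to a full unit in the last place, so each coordinate may be off by as much as 1e-07°.
North–south component: 1e-07° × 111000 = 0.0111 m.
East–west component at 50.795°: 1e-07° × 111000 × cos 50.795° ≈ 1e-07 × 70162.8 ≈ 0.00701628 m.
Worst case both components are at the extreme and orthogonal: √(0.0111² + 0.00701628²) ≈ 0.0131316 m.

0.0131 m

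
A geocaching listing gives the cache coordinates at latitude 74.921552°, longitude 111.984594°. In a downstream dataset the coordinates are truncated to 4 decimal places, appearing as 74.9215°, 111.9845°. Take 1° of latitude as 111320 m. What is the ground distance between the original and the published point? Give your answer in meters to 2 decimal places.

6.40 meters

Δlat = 74.921552 − 74.9215 = +0.000052°; Δlon = 111.984594 − 111.9845 = +0.000094°.
N–S: 0.000052° × 111320 m/° = 5.78864 m.
E–W at 74.9215°: 0.000094° × 111320 × cos 74.9215° = 0.000094 × 111320 × 0.2601 ≈ 2.72215 m.
Combined displacement = (5.78864² + 2.72215²)^½ ≈ 6.39675 m.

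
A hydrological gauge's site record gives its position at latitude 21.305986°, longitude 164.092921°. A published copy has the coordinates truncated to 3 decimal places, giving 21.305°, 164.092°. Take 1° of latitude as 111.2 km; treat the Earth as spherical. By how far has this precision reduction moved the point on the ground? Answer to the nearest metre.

The latitude changed by +0.000986° and the longitude by +0.000921°.
North–south shift: 0.000986 × 111200 = 109.643 m.
E–W at 21.305°: 0.000921° × 111200 × cos 21.305° = 0.000921 × 111200 × 0.9317 ≈ 95.4161 m.
Hypotenuse of the two orthogonal shifts: √(109.643² + 95.4161²) = 145.347 m.

145 metres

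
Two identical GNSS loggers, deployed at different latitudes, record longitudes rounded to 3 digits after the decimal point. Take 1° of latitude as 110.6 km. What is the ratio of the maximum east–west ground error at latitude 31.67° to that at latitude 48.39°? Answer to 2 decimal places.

1.28

Rounding to 3 decimal places leaves the longitude within ±0.0005° of the true value.
At 31.67°: 0.0005° × 110600 × cos 31.67° = 0.0005 × 110600 × 0.8511 ≈ 47.065 m.
At 48.39°: 0.0005° × 110600 × cos 48.39° = 0.0005 × 110600 × 0.6641 ≈ 36.722 m.
Ratio: 47.065 / 36.722 = cos 31.67° / cos 48.39° ≈ 1.2816.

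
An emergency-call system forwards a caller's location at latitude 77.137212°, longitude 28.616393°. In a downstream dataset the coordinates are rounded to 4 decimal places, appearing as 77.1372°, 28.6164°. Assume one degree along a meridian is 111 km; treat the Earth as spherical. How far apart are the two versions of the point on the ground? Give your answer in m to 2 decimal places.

Δlat = 77.137212 − 77.1372 = +0.000012°; Δlon = 28.616393 − 28.6164 = -0.000007°.
North–south shift: 0.000012 × 111000 = 1.332 m.
East–west at this latitude: -0.000007° × 111000 × cos 77.1372° ≈ -0.000007 × 24710.5 = -0.172974 m.
Hypotenuse of the two orthogonal shifts: √(1.332² + 0.172974²) = 1.34318 m.

1.34 m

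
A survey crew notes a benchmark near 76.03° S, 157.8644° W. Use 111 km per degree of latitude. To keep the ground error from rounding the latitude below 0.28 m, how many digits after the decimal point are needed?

6 decimal places

One degree of latitude covers 111000 m.
Rounding to N decimal places gives at most 0.5 × 10⁻ᴺ degrees of error, i.e. 0.5 × 10⁻ᴺ × 111000 m.
Need 0.5 × 111000 × 10⁻ᴺ ≤ 0.28 → 10⁻ᴺ ≤ 5.045e-06, so N ≥ 5.30.
N = 5 would give 0.555 m (too coarse); N = 6 gives 0.0555 m ≤ 0.28 m.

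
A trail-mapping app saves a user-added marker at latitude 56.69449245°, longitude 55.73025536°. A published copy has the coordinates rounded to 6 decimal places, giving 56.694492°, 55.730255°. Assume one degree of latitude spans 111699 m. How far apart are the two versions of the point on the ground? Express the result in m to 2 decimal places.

0.05 m

The latitude changed by +0.00000045° and the longitude by +0.00000036°.
N–S: 0.00000045° × 111699 m/° = 0.0502646 m.
East–west at this latitude: 0.00000036° × 111699 × cos 56.6945° ≈ 0.00000036 × 61334.3 = 0.0220803 m.
Hypotenuse of the two orthogonal shifts: √(0.0502646² + 0.0220803²) = 0.0549005 m.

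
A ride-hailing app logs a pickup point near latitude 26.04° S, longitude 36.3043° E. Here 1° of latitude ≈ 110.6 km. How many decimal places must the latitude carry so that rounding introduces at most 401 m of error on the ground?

3 decimal places

One degree of latitude covers 110600 m.
Rounding to N decimal places gives at most 0.5 × 10⁻ᴺ degrees of error, i.e. 0.5 × 10⁻ᴺ × 110600 m.
Need 0.5 × 110600 × 10⁻ᴺ ≤ 401 → 10⁻ᴺ ≤ 7.251e-03, so N ≥ 2.14.
N = 2 would give 553 m (too coarse); N = 3 gives 55.3 m ≤ 401 m.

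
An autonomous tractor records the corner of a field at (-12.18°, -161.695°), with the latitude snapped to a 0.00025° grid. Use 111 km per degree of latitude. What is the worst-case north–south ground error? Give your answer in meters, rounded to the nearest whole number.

14 meters

With a 0.00025° grid the true value lies within half a step, ±0.00025°/2 = ±0.000125°, of the stored one.
Along the meridian that is 0.000125° × 111000 m/° = 13.875 m.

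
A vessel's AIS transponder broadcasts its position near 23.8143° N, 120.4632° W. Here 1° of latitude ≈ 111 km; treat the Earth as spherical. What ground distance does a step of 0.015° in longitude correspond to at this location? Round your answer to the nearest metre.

1523 metres

One degree of longitude here spans 111000 × cos 23.8143° = 111000 × 0.9149 ≈ 101549 m; 0.015° of that is 1523.24 m.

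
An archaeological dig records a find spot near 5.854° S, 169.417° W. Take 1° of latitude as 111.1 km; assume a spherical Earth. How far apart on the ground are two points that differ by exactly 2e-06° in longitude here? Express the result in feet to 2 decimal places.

0.73 feet

One degree of longitude here spans 111100 × cos 5.854° = 111100 × 0.9948 ≈ 110521 m; 2e-06° of that is 0.221041 m.
In feet: 0.221041 m ÷ 0.3048 ≈ 0.7252 ft.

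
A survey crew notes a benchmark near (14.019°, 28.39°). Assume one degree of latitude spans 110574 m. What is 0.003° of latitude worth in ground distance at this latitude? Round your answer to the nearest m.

0.003° × 110574 m/° = 331.722 m.

332 m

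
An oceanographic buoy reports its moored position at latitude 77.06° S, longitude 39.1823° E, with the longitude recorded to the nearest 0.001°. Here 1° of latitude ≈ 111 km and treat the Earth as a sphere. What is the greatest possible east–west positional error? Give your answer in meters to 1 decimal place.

Rounding to 3 decimal places leaves the longitude within ±0.0005° of the true value.
Parallels shrink by cos φ, so at 77.06° a degree of longitude is 111000 × 0.2239 ≈ 24856.3 m.
East–west error: 0.0005° × 24856.3 m/° ≈ 12.4281 m.

12.4 meters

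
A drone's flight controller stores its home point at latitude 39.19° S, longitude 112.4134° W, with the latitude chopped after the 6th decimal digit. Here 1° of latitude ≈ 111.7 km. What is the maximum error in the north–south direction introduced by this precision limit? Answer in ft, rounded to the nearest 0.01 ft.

Truncating at 6 decimal places can drop up to a full unit in the last place, so the latitude may be off by as much as 1e-06°.
North–south distance: 1e-06° × 111700 m/° = 0.1117 m.
In feet: 0.1117 m ÷ 0.3048 ≈ 0.36647 ft.

0.37 ft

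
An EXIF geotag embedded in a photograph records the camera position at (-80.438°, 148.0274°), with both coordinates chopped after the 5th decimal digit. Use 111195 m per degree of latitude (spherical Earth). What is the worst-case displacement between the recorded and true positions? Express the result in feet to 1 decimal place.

3.7 feet

Truncating at 5 decimal places can drop up to a full unit in the last place, so each coordinate may be off by as much as 1e-05°.
N–S: 1e-05° × 111195 m/° = 1.11195 m.
E–W at 80.438°: 1e-05° × 111195 × cos 80.438° = 1e-05 × 111195 × 0.1661 ≈ 0.184711 m.
Combining orthogonally: (1.11195² + 0.184711²)^½ ≈ 1.12719 m.
In feet: 1.12719 m ÷ 0.3048 ≈ 3.6981 ft.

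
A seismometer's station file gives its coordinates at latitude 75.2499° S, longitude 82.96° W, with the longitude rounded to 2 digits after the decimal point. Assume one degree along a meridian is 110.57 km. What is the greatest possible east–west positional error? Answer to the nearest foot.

Rounding to 2 decimal places leaves the longitude within ±0.005° of the true value.
At latitude 75.2499° a degree of longitude spans 110570 m × cos 75.2499° = 110570 × 0.2546 ≈ 28151.5 m.
Maximum E–W displacement: 0.005 × 28151.5 = 140.758 m.
Converting: 140.758 m × 3.2808 ft/m ≈ 461.8 ft.

462 feet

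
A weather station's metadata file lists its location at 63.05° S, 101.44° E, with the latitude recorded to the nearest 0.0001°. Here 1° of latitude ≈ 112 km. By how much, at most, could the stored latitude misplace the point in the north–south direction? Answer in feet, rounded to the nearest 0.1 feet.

18.4 feet

Rounding to 4 decimal places leaves the latitude within ±5e-05° of the true value.
Along the meridian that is 5e-05° × 112000 m/° = 5.6 m.
In feet: 5.6 m ÷ 0.3048 ≈ 18.373 ft.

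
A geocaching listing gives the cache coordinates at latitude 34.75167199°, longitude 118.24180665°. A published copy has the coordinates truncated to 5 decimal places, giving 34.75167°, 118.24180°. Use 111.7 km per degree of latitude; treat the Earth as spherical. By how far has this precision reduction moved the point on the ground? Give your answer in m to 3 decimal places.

Δlat = 34.75167199 − 34.75167 = +0.00000199°; Δlon = 118.24180665 − 118.24180 = +0.00000665°.
North–south shift: 0.00000199 × 111700 = 0.222283 m.
E–W at 34.7517°: 0.00000665° × 111700 × cos 34.7517° = 0.00000665 × 111700 × 0.8216 ≈ 0.610311 m.
Hypotenuse of the two orthogonal shifts: √(0.222283² + 0.610311²) = 0.64953 m.

0.650 m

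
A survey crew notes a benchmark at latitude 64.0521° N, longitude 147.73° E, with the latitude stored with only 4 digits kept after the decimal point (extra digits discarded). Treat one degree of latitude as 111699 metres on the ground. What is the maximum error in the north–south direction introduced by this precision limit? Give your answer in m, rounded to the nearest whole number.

11 m

Truncating at 4 decimal places can drop up to a full unit in the last place, so the latitude may be off by as much as 0.0001°.
So the N–S error is at most 0.0001 × 111699 = 11.1699 m.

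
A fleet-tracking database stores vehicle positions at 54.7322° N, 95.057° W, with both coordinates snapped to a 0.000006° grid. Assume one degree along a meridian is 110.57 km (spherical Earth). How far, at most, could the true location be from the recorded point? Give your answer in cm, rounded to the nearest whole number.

38 cm

With a 0.000006° grid the true value lies within half a step, ±0.000006°/2 = ±3e-06°, of the stored one.
N–S: 3e-06° × 110570 m/° = 0.33171 m.
Longitude error → 3e-06 × 110570 × cos 54.7322° = 3e-06 × 110570 × 0.5774 ≈ 0.191529 m.
Combining orthogonally: (0.33171² + 0.191529²)^½ ≈ 0.383034 m.
That is 0.383034 m = 38.303 cm.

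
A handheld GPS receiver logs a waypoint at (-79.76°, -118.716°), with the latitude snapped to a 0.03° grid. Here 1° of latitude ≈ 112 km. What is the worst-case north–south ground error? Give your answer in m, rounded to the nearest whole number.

With a 0.03° grid the true value lies within half a step, ±0.03°/2 = ±0.015°, of the stored one.
North–south distance: 0.015° × 112000 m/° = 1680 m.

1680 m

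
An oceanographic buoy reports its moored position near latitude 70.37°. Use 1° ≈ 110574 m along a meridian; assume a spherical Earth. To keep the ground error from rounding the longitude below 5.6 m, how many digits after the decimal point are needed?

At 70.37° one degree of longitude covers 110574 × cos 70.37° ≈ 110574 × 0.3359 ≈ 37146.8 m.
Rounding to N decimal places gives at most 0.5 × 10⁻ᴺ degrees of error, i.e. 0.5 × 10⁻ᴺ × 37146.8 m.
Setting 18573.4 × 10⁻ᴺ ≤ 5.6 gives 10ᴺ ≥ 3317, i.e. N ≥ 3.52.
At 3 places the error can reach 18.6 m, but 4 places keeps it to 1.86 m.

4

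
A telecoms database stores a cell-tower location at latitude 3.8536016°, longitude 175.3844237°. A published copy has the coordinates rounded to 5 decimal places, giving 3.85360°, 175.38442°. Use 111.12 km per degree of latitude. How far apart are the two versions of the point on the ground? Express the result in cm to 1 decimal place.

44.7 cm

The latitude changed by +0.0000016° and the longitude by +0.0000037°.
N–S: 0.0000016° × 111120 m/° = 0.177792 m.
E–W at 3.8536°: 0.0000037° × 111120 × cos 3.8536° = 0.0000037 × 111120 × 0.9977 ≈ 0.410214 m.
Hypotenuse of the two orthogonal shifts: √(0.177792² + 0.410214²) = 0.447086 m.
That is 0.447086 m = 44.709 cm.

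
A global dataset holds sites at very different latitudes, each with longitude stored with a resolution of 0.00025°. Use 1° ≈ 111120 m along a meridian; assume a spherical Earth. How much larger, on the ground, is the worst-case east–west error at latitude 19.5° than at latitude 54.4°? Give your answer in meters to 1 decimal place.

With a 0.00025° grid the true value lies within half a step, ±0.00025°/2 = ±0.000125°, of the stored one.
At 19.5°: 0.000125° × 111120 × cos 19.5° = 0.000125 × 111120 × 0.9426 ≈ 13.093 m.
At 54.4°: 0.000125° × 111120 × cos 54.4° = 0.000125 × 111120 × 0.5821 ≈ 8.0857 m.
So the lower-latitude error exceeds the higher by 13.093 − 8.0857 = 5.0076 m.

5.0 meters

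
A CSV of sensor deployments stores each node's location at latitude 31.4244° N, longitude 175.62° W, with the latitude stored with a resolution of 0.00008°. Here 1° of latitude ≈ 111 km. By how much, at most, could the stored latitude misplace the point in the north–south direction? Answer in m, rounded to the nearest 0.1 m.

4.4 m

With a 0.00008° grid the true value lies within half a step, ±0.00008°/2 = ±4e-05°, of the stored one.
Along the meridian that is 4e-05° × 111000 m/° = 4.44 m.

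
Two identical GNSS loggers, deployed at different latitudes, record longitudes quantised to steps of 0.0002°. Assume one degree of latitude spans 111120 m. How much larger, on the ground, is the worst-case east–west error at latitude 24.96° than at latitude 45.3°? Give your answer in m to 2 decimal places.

2.26 m

With a 0.0002° grid the true value lies within half a step, ±0.0002°/2 = ±0.0001°, of the stored one.
Error at 24.96° = 0.0001° × 111120 × cos 24.96° ≈ 11.112 × 0.9066 = 10.074 m.
Error at 45.3° = 0.0001° × 111120 × cos 45.3° ≈ 11.112 × 0.7034 = 7.8161 m.
So the lower-latitude error exceeds the higher by 10.074 − 7.8161 = 2.258 m.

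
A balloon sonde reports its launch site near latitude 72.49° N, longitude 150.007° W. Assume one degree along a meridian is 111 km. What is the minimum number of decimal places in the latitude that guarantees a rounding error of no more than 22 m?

4

One degree of latitude covers 111000 m.
Rounding to N decimal places gives at most 0.5 × 10⁻ᴺ degrees of error, i.e. 0.5 × 10⁻ᴺ × 111000 m.
Need 0.5 × 111000 × 10⁻ᴺ ≤ 22 → 10⁻ᴺ ≤ 3.964e-04, so N ≥ 3.40.
N = 3 would give 55.5 m (too coarse); N = 4 gives 5.55 m ≤ 22 m.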